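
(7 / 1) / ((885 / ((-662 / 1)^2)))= 3067708 / 885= 3466.34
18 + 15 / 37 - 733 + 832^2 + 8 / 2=25585996 / 37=691513.41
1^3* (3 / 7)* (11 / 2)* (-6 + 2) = -66 / 7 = -9.43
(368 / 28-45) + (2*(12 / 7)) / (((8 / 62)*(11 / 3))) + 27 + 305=23669 / 77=307.39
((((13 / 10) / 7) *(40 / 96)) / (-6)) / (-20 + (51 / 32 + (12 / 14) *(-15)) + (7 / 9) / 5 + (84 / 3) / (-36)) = 130 / 321407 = 0.00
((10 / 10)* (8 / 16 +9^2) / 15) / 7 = 163 / 210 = 0.78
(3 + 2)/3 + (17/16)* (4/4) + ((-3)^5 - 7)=-11869/48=-247.27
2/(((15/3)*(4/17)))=17/10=1.70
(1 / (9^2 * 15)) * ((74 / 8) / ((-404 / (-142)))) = 2627 / 981720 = 0.00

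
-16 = -16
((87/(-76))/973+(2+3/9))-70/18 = -1.56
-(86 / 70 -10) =307 / 35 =8.77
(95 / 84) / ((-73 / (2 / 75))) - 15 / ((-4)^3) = 344317 / 1471680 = 0.23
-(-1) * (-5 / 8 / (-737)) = 5 / 5896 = 0.00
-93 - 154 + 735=488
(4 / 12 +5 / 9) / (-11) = -0.08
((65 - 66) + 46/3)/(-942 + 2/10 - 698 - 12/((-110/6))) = -2365/270459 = -0.01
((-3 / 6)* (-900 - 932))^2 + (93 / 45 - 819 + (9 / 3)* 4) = 838251.07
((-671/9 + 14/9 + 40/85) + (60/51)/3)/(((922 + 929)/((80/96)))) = -18395/566406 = -0.03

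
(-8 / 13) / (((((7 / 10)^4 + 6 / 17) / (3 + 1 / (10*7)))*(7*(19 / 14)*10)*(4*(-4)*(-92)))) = -89675 / 4009189639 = -0.00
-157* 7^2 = -7693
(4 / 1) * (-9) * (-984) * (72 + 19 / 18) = 2587920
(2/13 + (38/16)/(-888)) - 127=-11714743/92352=-126.85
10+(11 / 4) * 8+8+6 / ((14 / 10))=310 / 7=44.29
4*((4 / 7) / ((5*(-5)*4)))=-0.02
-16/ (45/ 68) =-1088/ 45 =-24.18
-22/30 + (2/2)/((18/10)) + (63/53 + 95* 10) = 2268161/2385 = 951.01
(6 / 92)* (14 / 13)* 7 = 147 / 299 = 0.49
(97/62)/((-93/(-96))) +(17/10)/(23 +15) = 606097/365180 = 1.66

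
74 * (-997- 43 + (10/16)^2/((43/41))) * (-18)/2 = 952731315/1376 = 692391.94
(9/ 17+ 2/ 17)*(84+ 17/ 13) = 12199/ 221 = 55.20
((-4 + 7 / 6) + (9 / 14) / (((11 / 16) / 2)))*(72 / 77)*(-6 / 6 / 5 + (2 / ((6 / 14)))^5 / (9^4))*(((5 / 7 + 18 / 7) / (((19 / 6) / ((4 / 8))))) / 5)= -814927076 / 63495684945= -0.01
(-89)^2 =7921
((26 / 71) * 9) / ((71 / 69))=16146 / 5041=3.20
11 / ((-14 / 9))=-7.07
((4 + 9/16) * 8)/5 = 73/10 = 7.30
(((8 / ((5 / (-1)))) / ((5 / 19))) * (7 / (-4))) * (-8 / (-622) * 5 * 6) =6384 / 1555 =4.11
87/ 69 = 29/ 23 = 1.26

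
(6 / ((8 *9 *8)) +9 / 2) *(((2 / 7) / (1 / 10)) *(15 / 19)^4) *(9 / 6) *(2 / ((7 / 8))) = 109603125 / 6385729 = 17.16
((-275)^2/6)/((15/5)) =75625/18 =4201.39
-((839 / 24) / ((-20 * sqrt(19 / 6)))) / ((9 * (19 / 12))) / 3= 839 * sqrt(114) / 389880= 0.02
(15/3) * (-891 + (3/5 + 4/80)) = -17807/4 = -4451.75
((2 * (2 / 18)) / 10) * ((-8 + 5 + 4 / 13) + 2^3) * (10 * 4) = 184 / 39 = 4.72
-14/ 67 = -0.21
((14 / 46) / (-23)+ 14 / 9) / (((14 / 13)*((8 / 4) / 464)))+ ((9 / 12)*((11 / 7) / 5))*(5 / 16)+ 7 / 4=712577353 / 2132928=334.08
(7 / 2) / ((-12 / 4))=-7 / 6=-1.17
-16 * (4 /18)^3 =-128 /729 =-0.18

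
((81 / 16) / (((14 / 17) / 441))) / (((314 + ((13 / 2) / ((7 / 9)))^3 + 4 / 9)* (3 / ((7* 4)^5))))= 384078529191168 / 22180037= 17316406.15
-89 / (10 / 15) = -267 / 2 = -133.50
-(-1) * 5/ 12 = 5/ 12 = 0.42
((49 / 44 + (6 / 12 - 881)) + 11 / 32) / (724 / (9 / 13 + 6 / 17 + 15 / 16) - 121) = -2169364653 / 602530016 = -3.60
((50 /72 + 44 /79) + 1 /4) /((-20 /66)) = -4697 /948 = -4.95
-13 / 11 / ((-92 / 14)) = 91 / 506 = 0.18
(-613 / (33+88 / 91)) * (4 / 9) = -223132 / 27819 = -8.02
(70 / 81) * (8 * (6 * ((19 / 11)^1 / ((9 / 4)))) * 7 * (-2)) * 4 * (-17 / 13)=81034240 / 34749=2331.99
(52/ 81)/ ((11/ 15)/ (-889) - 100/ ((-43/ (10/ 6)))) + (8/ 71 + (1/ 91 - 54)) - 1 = -21207275127104/ 387625944069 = -54.71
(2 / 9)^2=4 / 81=0.05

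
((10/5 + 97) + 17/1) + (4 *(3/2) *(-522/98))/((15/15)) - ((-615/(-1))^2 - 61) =-18525918/49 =-378079.96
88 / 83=1.06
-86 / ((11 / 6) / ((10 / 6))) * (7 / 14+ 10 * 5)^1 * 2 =-7896.36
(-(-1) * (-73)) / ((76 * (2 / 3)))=-219 / 152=-1.44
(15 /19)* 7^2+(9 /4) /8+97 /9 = 272195 /5472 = 49.74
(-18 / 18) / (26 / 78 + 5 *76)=-3 / 1141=-0.00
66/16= 33/8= 4.12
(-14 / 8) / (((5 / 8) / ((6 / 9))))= -28 / 15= -1.87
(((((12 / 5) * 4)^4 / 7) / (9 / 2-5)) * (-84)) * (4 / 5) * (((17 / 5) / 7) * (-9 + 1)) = -69306679296 / 109375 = -633661.07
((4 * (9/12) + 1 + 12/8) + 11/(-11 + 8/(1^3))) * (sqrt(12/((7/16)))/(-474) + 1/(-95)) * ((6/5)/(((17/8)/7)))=-0.16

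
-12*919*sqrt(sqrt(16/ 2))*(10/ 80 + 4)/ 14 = -90981*2^(3/ 4)/ 28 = -5464.69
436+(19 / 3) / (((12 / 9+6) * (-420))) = 4028621 / 9240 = 436.00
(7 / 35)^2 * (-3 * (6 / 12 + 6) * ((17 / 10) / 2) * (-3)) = 1.99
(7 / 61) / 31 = 7 / 1891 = 0.00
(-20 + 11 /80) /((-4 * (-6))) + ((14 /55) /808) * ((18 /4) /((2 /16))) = -1741187 /2133120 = -0.82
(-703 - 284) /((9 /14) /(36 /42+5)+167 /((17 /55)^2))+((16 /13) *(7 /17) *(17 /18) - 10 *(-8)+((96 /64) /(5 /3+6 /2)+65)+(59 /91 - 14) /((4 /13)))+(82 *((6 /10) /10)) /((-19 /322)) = 595056927533147 /32232239225550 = 18.46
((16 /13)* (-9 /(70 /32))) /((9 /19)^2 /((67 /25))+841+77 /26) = -111453696 /18577579685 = -0.01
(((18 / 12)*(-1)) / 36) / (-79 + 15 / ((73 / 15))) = 0.00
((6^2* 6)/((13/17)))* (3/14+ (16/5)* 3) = 1261332/455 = 2772.16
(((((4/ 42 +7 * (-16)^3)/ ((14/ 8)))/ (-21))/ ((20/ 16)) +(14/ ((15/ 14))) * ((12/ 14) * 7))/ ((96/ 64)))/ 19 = 21687728/ 879795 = 24.65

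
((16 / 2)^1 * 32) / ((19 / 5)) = 1280 / 19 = 67.37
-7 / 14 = -0.50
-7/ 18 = -0.39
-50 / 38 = -25 / 19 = -1.32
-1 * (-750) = 750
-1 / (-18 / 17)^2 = -289 / 324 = -0.89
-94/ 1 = -94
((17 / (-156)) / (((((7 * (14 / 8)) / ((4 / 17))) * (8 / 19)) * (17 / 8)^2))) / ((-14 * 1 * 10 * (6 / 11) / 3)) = 836 / 19329765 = 0.00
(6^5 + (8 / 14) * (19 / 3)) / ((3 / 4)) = 653488 / 63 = 10372.83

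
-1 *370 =-370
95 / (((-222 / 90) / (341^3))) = -56503844925 / 37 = -1527130943.92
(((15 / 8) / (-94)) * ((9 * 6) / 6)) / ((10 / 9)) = -243 / 1504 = -0.16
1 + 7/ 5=12/ 5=2.40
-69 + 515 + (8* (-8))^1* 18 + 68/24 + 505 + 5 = -1159/6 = -193.17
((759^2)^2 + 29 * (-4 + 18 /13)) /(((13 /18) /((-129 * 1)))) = -10017807247792854 /169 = -59276965963271.33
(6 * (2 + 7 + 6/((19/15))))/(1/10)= 15660/19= 824.21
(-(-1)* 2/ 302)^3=1/ 3442951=0.00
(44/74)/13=22/481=0.05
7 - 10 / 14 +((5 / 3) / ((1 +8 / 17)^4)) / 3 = 31522147 / 4921875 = 6.40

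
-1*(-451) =451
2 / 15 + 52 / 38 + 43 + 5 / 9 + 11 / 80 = 123653 / 2736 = 45.19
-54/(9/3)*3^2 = -162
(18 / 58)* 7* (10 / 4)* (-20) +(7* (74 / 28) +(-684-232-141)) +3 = -1144.12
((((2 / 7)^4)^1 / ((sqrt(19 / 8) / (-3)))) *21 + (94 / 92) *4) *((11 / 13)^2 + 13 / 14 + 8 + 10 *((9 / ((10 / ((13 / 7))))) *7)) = 14083127 / 27209- 43148304 *sqrt(38) / 7709611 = 483.09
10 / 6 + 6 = 23 / 3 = 7.67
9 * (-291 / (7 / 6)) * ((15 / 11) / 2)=-117855 / 77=-1530.58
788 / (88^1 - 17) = 788 / 71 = 11.10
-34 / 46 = -0.74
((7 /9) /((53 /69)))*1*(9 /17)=0.54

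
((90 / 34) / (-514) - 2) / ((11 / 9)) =-157689 / 96118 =-1.64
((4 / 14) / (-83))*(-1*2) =4 / 581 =0.01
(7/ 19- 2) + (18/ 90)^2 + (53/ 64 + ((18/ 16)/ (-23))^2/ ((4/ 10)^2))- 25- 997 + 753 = -269.75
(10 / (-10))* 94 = -94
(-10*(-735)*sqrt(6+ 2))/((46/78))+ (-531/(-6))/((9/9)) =177/2+ 573300*sqrt(2)/23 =35339.31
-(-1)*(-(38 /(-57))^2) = -4 /9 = -0.44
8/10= 4/5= 0.80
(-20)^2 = 400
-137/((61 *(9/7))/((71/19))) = -68089/10431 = -6.53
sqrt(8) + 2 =2 + 2 * sqrt(2) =4.83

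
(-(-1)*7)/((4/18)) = 63/2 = 31.50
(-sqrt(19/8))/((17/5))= -5 * sqrt(38)/68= -0.45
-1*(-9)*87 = 783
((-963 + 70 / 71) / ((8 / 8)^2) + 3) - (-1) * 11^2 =-59499 / 71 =-838.01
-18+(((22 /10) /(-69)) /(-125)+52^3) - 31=6061606886 /43125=140559.00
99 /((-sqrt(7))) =-99 * sqrt(7) /7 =-37.42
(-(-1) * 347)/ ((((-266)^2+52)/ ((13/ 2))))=4511/ 141616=0.03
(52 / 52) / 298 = 0.00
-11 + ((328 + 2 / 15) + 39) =5342 / 15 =356.13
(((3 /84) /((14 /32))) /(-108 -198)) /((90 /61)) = -61 /337365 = -0.00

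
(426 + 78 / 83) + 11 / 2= 71785 / 166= 432.44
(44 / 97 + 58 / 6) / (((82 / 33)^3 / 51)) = 1799185905 / 53482696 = 33.64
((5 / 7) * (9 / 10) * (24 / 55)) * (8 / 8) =108 / 385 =0.28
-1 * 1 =-1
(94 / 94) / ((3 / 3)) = 1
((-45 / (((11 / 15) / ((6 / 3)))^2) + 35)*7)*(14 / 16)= -1776985 / 968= -1835.73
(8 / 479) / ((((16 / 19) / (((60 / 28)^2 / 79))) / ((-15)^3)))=-14428125 / 3708418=-3.89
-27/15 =-9/5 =-1.80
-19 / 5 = -3.80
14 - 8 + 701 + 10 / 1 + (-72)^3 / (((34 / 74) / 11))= -151899747 / 17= -8935279.24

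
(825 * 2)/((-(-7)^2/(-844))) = 1392600/49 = 28420.41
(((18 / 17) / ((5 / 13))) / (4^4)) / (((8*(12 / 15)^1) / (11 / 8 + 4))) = 5031 / 557056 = 0.01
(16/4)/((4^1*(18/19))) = 19/18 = 1.06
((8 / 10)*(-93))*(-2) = 744 / 5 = 148.80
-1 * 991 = -991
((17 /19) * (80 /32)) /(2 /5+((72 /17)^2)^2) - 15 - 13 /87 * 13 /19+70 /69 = -48014939308421 /3409957617412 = -14.08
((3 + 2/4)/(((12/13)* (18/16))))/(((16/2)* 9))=91/1944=0.05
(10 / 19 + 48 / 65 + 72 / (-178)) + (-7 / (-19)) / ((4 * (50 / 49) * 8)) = 30655411 / 35172800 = 0.87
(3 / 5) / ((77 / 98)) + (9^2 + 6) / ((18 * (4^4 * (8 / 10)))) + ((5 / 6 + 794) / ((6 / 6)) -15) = 87929101 / 112640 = 780.62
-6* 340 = -2040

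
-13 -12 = -25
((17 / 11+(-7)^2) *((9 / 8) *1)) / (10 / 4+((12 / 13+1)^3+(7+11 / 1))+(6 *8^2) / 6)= 305383 / 491997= 0.62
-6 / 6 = -1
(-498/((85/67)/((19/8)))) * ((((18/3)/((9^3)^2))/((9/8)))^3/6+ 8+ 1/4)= -8478140713274074038331775/1102295001621161544624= -7691.35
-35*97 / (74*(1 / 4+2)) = -6790 / 333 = -20.39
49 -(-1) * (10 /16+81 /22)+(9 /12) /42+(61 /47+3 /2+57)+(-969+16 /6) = -18526619 /21714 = -853.21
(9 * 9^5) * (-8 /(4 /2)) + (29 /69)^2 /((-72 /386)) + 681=-364230888181 /171396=-2125083.95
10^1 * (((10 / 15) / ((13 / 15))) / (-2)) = -50 / 13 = -3.85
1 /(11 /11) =1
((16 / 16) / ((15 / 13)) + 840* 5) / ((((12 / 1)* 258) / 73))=4599949 / 46440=99.05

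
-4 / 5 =-0.80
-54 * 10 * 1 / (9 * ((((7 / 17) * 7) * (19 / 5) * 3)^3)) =-12282500 / 7262590419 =-0.00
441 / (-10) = -441 / 10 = -44.10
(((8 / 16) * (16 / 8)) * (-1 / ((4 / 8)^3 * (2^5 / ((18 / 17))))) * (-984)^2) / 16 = -272322 / 17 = -16018.94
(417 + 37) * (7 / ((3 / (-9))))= -9534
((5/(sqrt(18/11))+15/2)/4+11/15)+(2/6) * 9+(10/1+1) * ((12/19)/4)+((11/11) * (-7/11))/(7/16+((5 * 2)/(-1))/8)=5 * sqrt(22)/24+2650181/326040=9.11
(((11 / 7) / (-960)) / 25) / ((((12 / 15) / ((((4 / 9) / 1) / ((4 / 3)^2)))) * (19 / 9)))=-33 / 3404800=-0.00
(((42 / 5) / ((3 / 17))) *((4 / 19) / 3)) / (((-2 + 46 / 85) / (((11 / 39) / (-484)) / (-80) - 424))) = 117752192537 / 121286880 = 970.86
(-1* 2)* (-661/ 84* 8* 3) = 2644/ 7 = 377.71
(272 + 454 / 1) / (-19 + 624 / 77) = -66.63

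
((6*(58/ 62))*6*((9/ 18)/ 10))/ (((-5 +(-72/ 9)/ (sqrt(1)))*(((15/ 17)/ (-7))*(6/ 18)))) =31059/ 10075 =3.08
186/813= 62/271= 0.23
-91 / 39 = -2.33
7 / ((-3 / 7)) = -16.33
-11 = -11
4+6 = 10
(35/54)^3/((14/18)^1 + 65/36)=42875/406782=0.11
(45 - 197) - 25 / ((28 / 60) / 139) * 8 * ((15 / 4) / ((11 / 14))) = -3129172 / 11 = -284470.18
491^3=118370771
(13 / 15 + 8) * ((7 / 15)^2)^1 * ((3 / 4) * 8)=11.59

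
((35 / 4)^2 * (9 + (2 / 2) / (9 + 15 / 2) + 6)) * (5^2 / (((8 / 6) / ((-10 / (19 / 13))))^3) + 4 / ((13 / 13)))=-112725402015275 / 28972416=-3890783.63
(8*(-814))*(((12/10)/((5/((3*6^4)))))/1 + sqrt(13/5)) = -151911936/25-6512*sqrt(65)/5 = -6086977.72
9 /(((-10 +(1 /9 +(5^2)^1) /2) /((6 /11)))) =486 /253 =1.92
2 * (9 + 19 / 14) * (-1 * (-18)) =2610 / 7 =372.86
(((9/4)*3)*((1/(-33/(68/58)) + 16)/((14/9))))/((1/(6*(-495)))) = -83532465/406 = -205744.99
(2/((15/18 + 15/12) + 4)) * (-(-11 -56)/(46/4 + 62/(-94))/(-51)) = -50384/1264579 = -0.04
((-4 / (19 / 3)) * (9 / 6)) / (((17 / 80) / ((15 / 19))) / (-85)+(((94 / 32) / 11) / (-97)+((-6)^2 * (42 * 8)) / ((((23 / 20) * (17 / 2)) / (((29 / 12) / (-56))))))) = 22528638000 / 1270041492121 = 0.02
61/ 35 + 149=5276/ 35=150.74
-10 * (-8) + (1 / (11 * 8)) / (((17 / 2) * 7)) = 418881 / 5236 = 80.00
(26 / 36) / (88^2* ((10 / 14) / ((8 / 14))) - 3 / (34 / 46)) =221 / 2960838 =0.00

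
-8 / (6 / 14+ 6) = -56 / 45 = -1.24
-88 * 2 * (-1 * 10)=1760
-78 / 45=-26 / 15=-1.73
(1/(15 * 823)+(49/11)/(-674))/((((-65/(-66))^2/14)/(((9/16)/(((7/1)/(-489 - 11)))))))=177454827/46872319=3.79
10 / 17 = 0.59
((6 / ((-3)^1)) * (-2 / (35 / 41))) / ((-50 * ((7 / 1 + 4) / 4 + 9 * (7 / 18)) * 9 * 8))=-41 / 196875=-0.00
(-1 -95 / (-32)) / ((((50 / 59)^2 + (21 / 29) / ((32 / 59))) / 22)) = 139915314 / 6632959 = 21.09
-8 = -8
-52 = -52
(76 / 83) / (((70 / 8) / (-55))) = -3344 / 581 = -5.76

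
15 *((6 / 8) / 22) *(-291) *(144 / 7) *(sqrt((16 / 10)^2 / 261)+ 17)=-52343.04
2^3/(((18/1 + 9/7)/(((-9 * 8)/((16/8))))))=-224/15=-14.93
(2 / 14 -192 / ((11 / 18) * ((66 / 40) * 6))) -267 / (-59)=-1352632 / 49973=-27.07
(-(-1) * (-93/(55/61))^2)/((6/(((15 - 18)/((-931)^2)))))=-32182929/5243904050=-0.01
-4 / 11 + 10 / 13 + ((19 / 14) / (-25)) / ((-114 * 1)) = 0.41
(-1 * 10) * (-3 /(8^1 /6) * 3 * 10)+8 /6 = 676.33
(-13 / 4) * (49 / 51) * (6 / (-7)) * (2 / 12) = 91 / 204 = 0.45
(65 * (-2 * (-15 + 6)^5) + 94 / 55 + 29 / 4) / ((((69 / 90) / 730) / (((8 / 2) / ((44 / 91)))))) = 168280811903295 / 2783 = 60467413547.72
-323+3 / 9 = -968 / 3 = -322.67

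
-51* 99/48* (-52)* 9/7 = 196911/28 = 7032.54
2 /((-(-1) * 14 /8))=8 /7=1.14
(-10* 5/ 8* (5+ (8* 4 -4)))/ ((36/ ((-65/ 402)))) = 17875/ 19296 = 0.93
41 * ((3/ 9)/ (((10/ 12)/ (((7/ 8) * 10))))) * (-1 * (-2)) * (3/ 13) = 861/ 13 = 66.23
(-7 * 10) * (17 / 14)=-85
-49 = -49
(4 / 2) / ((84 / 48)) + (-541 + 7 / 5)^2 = 50954628 / 175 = 291169.30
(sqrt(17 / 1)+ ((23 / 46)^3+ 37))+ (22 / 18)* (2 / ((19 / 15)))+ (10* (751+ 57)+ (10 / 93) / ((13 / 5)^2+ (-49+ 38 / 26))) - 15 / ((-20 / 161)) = sqrt(17)+ 514560287631 / 62448136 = 8243.93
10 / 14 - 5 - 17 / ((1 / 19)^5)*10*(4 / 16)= -1473278965 / 14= -105234211.79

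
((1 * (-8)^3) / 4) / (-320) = 2 / 5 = 0.40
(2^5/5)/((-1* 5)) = -32/25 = -1.28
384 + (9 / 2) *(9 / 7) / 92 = 494673 / 1288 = 384.06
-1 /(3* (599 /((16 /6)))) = -8 /5391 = -0.00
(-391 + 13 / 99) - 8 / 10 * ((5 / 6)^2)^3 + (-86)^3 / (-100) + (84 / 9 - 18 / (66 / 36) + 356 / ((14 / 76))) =7901.51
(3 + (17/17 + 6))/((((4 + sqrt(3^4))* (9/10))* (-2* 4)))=-25/234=-0.11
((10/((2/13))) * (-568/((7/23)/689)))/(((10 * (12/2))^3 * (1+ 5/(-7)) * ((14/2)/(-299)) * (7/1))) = 4373407519/529200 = 8264.19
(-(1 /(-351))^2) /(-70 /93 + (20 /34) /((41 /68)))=-1271 /34906950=-0.00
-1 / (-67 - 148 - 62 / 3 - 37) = 3 / 818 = 0.00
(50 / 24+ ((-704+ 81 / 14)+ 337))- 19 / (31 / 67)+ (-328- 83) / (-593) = -616900393 / 1544172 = -399.50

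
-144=-144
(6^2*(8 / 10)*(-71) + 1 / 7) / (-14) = 71563 / 490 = 146.05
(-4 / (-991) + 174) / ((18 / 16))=1379504 / 8919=154.67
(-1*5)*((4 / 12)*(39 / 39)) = -5 / 3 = -1.67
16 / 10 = 8 / 5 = 1.60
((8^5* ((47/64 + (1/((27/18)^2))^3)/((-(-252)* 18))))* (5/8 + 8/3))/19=24242888/23560551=1.03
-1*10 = -10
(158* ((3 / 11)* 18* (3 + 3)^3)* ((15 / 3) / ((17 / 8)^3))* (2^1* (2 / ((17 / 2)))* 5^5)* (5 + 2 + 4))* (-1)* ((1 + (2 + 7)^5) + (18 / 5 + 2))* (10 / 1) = -69653935300608000000 / 83521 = -833969125137486.38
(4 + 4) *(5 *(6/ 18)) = 40/ 3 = 13.33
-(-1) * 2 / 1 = 2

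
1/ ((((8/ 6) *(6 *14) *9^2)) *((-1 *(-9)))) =1/ 81648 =0.00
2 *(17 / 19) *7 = 238 / 19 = 12.53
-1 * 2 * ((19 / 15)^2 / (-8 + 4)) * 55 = 3971 / 90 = 44.12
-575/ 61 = -9.43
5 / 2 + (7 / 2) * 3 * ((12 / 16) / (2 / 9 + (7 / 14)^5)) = 4901 / 146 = 33.57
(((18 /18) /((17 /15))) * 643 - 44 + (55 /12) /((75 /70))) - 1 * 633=-32243 /306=-105.37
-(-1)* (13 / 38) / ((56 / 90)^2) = 26325 / 29792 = 0.88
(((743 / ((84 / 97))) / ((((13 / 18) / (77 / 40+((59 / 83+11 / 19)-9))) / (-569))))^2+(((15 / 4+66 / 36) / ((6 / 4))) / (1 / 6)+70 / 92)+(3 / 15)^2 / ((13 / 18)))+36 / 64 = 2838328534936231773609786773 / 185600506041600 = 15292676703694.20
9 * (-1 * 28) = -252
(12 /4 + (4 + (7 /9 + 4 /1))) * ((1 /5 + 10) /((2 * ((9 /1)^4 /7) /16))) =100912 /98415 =1.03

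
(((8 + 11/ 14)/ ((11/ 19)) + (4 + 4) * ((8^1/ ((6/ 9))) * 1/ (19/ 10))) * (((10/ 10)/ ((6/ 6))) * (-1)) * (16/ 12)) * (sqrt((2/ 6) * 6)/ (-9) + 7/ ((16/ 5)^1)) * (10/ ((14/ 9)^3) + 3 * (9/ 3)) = -5124237165/ 2293984 + 113871937 * sqrt(2)/ 1003618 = -2073.31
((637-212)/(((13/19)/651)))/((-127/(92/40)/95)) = -2297232525/3302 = -695709.43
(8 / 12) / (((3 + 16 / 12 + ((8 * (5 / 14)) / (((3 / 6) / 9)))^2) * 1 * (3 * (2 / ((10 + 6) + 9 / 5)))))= 4361 / 5841555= 0.00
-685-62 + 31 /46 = -34331 /46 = -746.33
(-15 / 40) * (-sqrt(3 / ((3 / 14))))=3 * sqrt(14) / 8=1.40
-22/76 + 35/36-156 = -155.32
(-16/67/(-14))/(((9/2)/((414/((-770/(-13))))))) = 4784/180565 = 0.03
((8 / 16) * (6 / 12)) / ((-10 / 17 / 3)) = -51 / 40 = -1.28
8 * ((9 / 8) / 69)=3 / 23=0.13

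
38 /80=19 /40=0.48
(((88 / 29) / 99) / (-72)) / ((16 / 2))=-1 / 18792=-0.00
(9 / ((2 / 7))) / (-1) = -63 / 2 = -31.50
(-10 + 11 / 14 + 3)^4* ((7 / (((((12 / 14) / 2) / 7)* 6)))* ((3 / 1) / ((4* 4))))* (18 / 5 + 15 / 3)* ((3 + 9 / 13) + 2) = 30382669917 / 116480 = 260840.23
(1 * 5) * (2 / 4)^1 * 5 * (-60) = -750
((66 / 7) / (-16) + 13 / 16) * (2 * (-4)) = -25 / 14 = -1.79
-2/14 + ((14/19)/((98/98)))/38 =-312/2527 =-0.12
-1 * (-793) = 793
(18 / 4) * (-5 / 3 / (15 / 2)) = -1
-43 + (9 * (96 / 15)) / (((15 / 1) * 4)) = -42.04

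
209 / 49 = 4.27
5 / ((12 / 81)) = 135 / 4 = 33.75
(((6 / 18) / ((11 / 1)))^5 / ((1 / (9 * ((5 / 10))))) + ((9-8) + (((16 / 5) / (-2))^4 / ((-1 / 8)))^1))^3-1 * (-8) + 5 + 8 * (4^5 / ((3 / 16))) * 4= 6222848948671970554892094642178627 / 160587452575406755142578125000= 38750.53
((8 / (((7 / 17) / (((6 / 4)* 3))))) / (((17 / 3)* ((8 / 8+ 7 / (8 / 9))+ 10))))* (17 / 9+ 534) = 66144 / 151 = 438.04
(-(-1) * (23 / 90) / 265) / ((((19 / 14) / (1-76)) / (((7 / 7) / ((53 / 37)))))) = -5957 / 160113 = -0.04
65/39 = 5/3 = 1.67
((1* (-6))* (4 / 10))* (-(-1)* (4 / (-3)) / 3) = 16 / 15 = 1.07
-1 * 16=-16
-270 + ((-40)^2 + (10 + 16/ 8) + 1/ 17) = 22815/ 17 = 1342.06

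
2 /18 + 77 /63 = 4 /3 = 1.33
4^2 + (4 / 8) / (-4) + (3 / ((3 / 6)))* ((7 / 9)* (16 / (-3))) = -9.01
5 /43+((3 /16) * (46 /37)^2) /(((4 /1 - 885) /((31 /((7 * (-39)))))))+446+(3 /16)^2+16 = 462.15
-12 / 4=-3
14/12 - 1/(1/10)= -53/6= -8.83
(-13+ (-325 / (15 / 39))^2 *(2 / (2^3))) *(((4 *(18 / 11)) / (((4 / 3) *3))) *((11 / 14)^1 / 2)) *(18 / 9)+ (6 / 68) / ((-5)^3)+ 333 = 13674547083 / 59500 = 229824.32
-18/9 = -2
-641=-641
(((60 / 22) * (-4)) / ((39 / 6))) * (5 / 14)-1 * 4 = -4604 / 1001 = -4.60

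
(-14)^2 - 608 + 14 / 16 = -3289 / 8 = -411.12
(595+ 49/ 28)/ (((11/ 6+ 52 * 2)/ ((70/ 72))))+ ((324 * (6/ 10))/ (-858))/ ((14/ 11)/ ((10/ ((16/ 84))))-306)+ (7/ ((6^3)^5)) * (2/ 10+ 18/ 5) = 537181387860467836069/ 97977600814456995840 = 5.48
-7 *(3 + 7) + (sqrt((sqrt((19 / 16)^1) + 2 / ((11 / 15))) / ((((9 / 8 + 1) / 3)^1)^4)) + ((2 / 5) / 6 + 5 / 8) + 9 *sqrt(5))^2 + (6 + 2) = -62 + (263857 + 34560 *sqrt(11) *sqrt(11 *sqrt(19) + 120) + 3433320 *sqrt(5))^2 / 145526990400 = 548.59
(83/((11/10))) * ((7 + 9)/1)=13280/11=1207.27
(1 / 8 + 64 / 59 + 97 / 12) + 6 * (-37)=-301193 / 1416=-212.71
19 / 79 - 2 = -139 / 79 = -1.76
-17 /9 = -1.89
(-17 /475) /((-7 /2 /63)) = 0.64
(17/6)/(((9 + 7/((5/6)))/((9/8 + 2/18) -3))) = -10795/37584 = -0.29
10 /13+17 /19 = 411 /247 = 1.66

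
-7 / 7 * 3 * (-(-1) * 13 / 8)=-39 / 8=-4.88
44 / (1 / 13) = 572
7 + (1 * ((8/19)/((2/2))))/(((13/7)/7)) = 2121/247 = 8.59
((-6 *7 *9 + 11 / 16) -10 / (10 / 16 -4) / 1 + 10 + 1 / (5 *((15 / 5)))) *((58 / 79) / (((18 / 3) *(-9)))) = 22818679 / 4607280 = 4.95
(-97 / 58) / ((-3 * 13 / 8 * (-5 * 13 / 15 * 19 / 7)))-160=-14901756 / 93119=-160.03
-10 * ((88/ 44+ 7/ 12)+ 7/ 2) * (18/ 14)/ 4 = -1095/ 56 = -19.55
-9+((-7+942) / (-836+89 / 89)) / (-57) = -85484 / 9519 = -8.98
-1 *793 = -793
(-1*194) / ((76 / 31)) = -3007 / 38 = -79.13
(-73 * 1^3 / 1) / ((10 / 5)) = -73 / 2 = -36.50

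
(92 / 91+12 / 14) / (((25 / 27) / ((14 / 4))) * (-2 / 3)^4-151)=-371790 / 30041167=-0.01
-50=-50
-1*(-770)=770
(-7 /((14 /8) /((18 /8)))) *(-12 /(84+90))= 18 /29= 0.62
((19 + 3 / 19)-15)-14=-187 / 19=-9.84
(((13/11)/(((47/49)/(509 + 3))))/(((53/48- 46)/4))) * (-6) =375717888/1114135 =337.23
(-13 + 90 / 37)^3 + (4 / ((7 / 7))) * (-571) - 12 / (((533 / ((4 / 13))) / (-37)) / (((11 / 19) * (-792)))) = -23884256681209 / 6668518103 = -3581.64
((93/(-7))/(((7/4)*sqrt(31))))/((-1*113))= 12*sqrt(31)/5537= 0.01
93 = 93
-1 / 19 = -0.05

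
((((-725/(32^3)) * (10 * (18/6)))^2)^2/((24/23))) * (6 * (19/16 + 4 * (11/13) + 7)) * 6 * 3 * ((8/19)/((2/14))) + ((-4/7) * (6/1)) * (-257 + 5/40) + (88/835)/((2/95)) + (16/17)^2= 37805177693501701075688698591/24051881511839200484261888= 1571.82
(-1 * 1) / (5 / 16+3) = -16 / 53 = -0.30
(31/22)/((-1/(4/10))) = -31/55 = -0.56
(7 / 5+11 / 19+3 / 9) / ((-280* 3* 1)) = -659 / 239400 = -0.00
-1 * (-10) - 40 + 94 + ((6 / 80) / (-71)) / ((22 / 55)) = 72701 / 1136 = 64.00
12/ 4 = 3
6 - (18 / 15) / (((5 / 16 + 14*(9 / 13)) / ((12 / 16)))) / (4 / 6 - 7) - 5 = 200503 / 197695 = 1.01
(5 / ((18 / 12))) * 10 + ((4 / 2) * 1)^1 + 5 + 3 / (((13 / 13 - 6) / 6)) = 551 / 15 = 36.73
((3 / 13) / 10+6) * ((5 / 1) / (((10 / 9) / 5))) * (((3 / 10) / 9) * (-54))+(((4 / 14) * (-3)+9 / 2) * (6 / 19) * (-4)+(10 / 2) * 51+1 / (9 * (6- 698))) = 87003388 / 13460265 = 6.46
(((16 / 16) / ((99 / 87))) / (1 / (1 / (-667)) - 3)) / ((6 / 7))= -203 / 132660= -0.00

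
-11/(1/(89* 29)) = -28391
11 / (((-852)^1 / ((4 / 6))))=-11 / 1278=-0.01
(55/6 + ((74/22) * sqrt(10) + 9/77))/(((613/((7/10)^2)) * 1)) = 30023/4045800 + 1813 * sqrt(10)/674300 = 0.02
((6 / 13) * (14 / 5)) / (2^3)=21 / 130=0.16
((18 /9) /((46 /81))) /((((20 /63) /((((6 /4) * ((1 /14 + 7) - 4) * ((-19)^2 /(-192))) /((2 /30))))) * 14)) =-33948801 /329728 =-102.96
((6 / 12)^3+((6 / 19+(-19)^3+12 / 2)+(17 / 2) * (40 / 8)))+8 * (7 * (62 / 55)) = -56404351 / 8360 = -6746.93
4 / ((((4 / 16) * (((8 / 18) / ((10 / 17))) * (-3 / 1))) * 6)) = -20 / 17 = -1.18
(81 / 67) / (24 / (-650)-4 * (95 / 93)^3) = -21174698025 / 75324065528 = -0.28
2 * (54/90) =1.20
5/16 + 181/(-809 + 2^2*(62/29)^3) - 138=-41437218511/300438224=-137.92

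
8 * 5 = 40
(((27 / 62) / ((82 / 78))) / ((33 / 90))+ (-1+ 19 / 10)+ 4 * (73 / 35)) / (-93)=-10151357 / 91016310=-0.11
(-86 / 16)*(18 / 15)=-129 / 20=-6.45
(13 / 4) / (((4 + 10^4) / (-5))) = -65 / 40016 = -0.00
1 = 1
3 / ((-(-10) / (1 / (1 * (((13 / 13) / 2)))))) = 3 / 5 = 0.60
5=5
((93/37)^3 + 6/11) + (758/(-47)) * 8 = -2948620997/26187601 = -112.60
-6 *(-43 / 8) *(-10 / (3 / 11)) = -2365 / 2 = -1182.50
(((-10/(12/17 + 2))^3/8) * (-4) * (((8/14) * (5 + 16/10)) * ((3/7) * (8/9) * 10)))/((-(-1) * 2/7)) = 108086000/85169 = 1269.08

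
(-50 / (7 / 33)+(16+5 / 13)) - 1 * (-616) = 36097 / 91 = 396.67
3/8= 0.38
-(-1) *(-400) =-400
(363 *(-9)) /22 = -297 /2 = -148.50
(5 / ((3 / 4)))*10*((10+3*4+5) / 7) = 1800 / 7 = 257.14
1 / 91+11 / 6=1007 / 546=1.84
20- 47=-27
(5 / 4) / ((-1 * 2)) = -5 / 8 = -0.62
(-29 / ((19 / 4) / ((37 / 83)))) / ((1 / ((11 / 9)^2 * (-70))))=284.59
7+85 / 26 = 267 / 26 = 10.27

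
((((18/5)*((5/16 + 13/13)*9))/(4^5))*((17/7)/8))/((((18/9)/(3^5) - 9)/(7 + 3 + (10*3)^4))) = -81311476833/71598080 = -1135.67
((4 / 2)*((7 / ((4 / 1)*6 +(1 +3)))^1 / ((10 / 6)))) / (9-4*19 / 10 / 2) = 3 / 52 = 0.06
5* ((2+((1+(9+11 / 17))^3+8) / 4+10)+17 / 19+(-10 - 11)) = 551927235 / 373388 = 1478.16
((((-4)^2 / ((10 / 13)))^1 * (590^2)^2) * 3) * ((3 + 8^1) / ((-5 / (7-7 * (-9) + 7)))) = -1280872914921600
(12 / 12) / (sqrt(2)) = 0.71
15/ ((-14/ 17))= -255/ 14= -18.21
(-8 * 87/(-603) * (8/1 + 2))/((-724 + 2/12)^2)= 27840/1263730483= 0.00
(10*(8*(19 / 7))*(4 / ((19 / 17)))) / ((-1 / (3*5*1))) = -81600 / 7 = -11657.14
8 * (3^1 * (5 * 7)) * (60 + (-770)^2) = 498086400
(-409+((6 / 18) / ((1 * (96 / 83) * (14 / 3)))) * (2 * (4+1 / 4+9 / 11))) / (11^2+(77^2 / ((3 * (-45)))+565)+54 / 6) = -543366135 / 866302976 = -0.63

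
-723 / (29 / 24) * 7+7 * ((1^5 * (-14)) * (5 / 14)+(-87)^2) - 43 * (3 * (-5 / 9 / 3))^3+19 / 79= 81448002352 / 1670139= 48767.20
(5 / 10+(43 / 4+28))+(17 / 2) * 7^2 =1823 / 4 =455.75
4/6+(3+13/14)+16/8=277/42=6.60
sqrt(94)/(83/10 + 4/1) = 10 *sqrt(94)/123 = 0.79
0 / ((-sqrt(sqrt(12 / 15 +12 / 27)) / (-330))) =0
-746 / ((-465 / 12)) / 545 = 2984 / 84475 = 0.04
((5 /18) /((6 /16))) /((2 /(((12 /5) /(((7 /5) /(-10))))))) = -400 /63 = -6.35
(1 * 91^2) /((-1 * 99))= -8281 /99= -83.65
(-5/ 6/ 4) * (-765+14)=3755/ 24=156.46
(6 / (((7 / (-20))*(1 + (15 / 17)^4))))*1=-5011260 / 469511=-10.67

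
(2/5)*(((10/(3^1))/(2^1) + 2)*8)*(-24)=-1408/5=-281.60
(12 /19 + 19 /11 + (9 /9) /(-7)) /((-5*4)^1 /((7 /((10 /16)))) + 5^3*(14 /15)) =19452 /1008425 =0.02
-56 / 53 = -1.06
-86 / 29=-2.97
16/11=1.45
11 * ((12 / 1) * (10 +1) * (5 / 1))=7260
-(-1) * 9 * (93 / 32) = 26.16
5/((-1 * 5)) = -1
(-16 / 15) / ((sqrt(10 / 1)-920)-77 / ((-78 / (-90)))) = 2704 * sqrt(10) / 2580023025+ 545584 / 516004605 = 0.00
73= 73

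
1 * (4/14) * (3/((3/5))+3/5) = 8/5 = 1.60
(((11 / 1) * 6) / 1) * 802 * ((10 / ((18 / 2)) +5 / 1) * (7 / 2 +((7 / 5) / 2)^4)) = 604911307 / 500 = 1209822.61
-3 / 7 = -0.43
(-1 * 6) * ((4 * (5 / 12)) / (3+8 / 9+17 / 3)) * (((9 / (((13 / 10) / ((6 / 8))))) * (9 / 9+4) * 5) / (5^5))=-243 / 5590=-0.04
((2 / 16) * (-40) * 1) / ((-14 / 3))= 15 / 14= 1.07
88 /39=2.26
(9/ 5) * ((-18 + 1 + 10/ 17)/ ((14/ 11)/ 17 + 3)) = -27621/ 2875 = -9.61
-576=-576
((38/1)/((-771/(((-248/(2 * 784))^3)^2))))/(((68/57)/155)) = -49660268470355/495391406335336448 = -0.00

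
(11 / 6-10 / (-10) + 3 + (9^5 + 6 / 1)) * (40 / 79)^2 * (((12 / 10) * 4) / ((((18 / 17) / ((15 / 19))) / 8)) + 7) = 191924084000 / 355737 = 539511.17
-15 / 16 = -0.94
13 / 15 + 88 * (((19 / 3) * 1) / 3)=186.64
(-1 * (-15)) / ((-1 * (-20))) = 0.75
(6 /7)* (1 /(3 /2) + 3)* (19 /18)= 209 /63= 3.32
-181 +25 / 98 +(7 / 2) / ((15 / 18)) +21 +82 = -36037 / 490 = -73.54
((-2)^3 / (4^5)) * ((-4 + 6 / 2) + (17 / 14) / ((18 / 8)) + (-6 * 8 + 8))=2549 / 8064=0.32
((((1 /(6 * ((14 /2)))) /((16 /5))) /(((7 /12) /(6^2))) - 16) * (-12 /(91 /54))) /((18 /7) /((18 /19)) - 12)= -493452 /41405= -11.92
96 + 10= 106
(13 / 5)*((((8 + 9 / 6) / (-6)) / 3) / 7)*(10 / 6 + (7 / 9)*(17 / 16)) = -88673 / 181440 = -0.49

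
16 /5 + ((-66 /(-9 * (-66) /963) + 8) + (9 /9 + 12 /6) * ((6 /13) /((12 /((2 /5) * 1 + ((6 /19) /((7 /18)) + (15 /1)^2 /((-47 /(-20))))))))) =-34379404 /406315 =-84.61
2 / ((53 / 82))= 164 / 53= 3.09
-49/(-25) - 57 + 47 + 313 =7624/25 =304.96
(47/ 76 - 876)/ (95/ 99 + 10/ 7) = -366.55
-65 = -65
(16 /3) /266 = 8 /399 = 0.02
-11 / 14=-0.79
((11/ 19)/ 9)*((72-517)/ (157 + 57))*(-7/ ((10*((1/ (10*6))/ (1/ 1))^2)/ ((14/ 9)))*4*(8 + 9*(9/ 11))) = 589607200/ 18297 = 32224.26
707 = 707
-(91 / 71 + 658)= -46809 / 71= -659.28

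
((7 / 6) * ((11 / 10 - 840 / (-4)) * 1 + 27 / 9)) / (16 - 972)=-14987 / 57360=-0.26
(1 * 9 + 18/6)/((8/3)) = 4.50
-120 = -120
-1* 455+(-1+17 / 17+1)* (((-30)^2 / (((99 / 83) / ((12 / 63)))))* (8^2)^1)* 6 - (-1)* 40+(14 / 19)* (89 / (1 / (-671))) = 15758173 / 1463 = 10771.14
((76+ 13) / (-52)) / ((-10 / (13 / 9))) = 89 / 360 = 0.25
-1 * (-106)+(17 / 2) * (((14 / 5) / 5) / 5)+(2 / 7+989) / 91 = 9381678 / 79625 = 117.82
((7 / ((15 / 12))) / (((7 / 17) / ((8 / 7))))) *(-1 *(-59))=32096 / 35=917.03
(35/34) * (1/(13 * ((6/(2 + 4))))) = 35/442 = 0.08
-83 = -83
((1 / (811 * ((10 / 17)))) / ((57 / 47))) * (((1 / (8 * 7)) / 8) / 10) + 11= 22780666399 / 2070969600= 11.00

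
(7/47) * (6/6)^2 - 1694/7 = -11367/47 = -241.85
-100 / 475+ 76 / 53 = 1232 / 1007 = 1.22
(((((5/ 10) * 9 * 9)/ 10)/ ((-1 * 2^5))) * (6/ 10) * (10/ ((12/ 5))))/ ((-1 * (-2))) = -81/ 512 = -0.16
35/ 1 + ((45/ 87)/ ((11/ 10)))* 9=12515/ 319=39.23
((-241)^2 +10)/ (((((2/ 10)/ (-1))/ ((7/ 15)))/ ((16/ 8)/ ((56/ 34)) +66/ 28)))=-1452275/ 3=-484091.67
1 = 1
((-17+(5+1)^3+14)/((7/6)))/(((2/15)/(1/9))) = 1065/7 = 152.14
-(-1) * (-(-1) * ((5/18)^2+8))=2617/324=8.08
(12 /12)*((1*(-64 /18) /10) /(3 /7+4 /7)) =-0.36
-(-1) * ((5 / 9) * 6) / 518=5 / 777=0.01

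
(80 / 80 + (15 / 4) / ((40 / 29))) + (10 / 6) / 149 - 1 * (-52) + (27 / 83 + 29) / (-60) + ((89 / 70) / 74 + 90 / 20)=6125094435 / 102497696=59.76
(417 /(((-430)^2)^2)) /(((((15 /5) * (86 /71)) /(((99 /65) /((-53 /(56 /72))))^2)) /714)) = 20889248457 /17446998767350750000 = 0.00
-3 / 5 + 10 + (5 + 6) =102 / 5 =20.40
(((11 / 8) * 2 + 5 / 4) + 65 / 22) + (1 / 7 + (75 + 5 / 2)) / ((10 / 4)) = 29269 / 770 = 38.01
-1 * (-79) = 79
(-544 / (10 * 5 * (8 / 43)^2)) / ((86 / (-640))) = 2339.20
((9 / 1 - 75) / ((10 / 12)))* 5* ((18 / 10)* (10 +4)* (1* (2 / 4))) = -24948 / 5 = -4989.60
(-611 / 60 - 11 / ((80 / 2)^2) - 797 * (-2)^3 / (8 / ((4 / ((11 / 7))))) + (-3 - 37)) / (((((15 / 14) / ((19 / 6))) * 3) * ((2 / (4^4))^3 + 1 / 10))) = 19492.16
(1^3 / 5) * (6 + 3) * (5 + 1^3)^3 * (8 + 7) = 5832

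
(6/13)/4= 3/26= 0.12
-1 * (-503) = 503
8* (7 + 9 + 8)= 192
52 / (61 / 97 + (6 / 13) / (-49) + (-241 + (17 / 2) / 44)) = -282746464 / 1306002499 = -0.22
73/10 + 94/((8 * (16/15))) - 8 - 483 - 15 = -487.68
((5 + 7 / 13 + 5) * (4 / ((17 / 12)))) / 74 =3288 / 8177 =0.40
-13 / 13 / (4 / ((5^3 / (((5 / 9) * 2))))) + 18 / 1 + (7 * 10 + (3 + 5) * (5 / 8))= 519 / 8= 64.88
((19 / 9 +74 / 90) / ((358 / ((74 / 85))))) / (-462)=-74 / 4792725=-0.00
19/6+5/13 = 277/78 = 3.55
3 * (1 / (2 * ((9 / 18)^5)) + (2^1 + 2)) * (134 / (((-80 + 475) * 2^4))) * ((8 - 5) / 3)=201 / 158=1.27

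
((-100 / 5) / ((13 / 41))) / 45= -164 / 117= -1.40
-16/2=-8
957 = 957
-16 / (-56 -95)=16 / 151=0.11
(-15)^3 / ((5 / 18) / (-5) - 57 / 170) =2581875 / 299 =8635.03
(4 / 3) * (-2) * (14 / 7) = -16 / 3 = -5.33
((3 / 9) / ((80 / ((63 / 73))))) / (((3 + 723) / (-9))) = -63 / 1413280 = -0.00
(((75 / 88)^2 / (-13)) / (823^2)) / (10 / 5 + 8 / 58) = -163125 / 4227660035456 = -0.00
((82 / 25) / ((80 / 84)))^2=741321 / 62500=11.86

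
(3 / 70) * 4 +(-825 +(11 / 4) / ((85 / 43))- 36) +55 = -1914561 / 2380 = -804.44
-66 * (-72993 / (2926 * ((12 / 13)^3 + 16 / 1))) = 481096863 / 4905040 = 98.08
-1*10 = -10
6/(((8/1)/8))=6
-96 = -96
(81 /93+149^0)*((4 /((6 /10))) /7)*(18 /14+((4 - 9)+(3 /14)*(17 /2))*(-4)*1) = 2320 /93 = 24.95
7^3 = 343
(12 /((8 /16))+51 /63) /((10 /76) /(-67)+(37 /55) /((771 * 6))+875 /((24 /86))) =112497581460 /14217386436239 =0.01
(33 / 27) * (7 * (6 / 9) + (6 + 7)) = 21.59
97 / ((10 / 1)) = 97 / 10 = 9.70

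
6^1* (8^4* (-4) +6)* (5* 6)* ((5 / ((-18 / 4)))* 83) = 271874800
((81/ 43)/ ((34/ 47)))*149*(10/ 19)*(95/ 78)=4727025/ 19006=248.71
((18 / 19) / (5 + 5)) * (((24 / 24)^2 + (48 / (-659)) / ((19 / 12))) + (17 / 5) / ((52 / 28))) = 20397816 / 77317175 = 0.26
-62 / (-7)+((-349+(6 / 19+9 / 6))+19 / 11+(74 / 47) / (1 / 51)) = -35247153 / 137522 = -256.30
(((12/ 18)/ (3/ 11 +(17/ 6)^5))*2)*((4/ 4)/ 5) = 0.00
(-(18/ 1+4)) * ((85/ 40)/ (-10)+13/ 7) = -10131/ 280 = -36.18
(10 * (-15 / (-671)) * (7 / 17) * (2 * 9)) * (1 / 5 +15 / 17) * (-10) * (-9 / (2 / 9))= 140842800 / 193919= 726.30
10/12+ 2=17/6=2.83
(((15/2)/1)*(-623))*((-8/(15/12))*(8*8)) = 1913856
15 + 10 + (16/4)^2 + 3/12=165/4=41.25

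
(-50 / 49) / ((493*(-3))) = 50 / 72471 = 0.00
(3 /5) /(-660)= -1 /1100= -0.00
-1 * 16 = -16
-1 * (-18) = 18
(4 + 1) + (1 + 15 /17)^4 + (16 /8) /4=3015883 /167042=18.05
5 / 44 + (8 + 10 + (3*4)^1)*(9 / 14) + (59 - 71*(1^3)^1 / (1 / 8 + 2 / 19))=-354113 / 1540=-229.94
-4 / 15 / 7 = -0.04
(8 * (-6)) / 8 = -6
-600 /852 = -0.70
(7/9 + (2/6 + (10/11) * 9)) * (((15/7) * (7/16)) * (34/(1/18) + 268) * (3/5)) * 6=27600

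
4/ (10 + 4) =2/ 7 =0.29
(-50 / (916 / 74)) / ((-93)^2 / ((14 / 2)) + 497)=-6475 / 2777312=-0.00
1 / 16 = 0.06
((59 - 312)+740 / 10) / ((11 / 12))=-2148 / 11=-195.27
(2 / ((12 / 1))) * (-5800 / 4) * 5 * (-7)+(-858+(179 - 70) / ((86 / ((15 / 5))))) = 1961867 / 258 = 7604.14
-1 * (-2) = 2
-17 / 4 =-4.25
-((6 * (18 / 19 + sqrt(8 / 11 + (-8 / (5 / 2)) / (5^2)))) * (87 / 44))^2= -12652862661 / 60061375-1226178 * sqrt(11330) / 632225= -417.11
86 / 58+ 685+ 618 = 37830 / 29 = 1304.48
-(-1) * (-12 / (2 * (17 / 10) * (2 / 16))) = -480 / 17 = -28.24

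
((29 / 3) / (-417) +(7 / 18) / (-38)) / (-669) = 353 / 7067316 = 0.00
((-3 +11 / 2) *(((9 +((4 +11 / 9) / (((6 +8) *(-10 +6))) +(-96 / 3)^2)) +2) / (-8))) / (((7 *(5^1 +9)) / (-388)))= 252972605 / 197568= 1280.43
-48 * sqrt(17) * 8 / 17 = -384 * sqrt(17) / 17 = -93.13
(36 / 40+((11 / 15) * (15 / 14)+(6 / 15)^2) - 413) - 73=-84727 / 175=-484.15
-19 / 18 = -1.06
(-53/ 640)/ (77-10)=-53/ 42880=-0.00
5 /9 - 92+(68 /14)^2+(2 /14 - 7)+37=-16630 /441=-37.71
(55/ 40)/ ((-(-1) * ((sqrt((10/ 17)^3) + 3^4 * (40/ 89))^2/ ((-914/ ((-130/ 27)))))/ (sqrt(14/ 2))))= -58847861922725691 * sqrt(1190)/ 157130622055149886000 + 9526576809410168931 * sqrt(7)/ 48347883709276888000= 0.51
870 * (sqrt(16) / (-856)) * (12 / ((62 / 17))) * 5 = -221850 / 3317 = -66.88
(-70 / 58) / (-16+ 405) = -35 / 11281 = -0.00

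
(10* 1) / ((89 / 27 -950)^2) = 7290 / 653364721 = 0.00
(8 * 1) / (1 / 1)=8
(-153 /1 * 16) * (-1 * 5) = 12240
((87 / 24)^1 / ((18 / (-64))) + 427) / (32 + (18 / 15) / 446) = 4155605 / 321147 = 12.94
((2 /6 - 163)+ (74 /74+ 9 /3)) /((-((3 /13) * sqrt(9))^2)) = 331.05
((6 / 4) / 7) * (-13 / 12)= -13 / 56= -0.23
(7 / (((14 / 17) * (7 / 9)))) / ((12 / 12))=153 / 14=10.93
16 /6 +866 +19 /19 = 2609 /3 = 869.67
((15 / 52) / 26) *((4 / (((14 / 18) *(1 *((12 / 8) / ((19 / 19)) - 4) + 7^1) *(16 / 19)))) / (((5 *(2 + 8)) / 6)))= 171 / 94640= 0.00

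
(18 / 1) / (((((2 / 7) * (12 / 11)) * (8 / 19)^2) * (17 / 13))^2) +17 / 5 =653552818341 / 189399040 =3450.67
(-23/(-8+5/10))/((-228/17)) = -391/1710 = -0.23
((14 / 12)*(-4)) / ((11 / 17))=-7.21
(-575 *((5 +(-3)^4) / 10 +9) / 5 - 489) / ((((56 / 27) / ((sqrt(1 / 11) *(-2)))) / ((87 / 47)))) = 843291 *sqrt(11) / 2068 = 1352.46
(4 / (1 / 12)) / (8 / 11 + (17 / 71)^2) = 2661648 / 43507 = 61.18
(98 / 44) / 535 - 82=-965091 / 11770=-82.00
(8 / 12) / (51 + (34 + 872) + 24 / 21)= 0.00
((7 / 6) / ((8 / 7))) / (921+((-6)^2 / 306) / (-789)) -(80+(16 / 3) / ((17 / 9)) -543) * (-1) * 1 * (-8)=12369977654967 / 3360116912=3681.41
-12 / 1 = -12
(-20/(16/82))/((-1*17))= 205/34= 6.03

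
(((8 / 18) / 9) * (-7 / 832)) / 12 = -7 / 202176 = -0.00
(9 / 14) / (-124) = -0.01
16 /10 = 8 /5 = 1.60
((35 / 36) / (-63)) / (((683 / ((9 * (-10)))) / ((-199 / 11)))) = -4975 / 135234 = -0.04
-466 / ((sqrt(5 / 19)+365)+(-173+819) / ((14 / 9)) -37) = -161235767 / 257176363+11417*sqrt(95) / 257176363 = -0.63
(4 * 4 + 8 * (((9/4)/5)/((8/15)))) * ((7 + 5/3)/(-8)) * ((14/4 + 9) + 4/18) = -270907/864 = -313.55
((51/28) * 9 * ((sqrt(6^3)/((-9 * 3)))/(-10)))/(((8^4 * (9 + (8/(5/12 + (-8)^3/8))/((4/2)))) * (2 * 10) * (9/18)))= 1853 * sqrt(6)/1862041600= 0.00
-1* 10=-10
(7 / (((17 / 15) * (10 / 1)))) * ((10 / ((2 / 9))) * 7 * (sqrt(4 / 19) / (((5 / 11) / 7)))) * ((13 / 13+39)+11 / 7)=4234923 * sqrt(19) / 323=57150.47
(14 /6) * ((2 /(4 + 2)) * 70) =490 /9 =54.44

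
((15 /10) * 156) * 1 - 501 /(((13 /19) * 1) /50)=-472908 /13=-36377.54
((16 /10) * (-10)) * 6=-96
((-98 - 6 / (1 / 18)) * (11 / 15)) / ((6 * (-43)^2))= -1133 / 83205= -0.01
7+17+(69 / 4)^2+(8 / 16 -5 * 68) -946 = -15423 / 16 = -963.94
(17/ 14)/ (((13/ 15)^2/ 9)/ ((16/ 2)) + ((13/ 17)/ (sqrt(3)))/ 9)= 20.41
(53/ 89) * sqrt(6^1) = 53 * sqrt(6)/ 89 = 1.46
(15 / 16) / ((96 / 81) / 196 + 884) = 3969 / 3742528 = 0.00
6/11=0.55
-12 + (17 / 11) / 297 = -11.99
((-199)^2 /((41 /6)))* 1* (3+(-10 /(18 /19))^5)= -612835947722056 /807003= -759397360.01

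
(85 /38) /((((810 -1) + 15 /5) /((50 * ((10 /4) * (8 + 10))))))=95625 /15428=6.20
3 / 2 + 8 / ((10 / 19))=167 / 10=16.70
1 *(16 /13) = 16 /13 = 1.23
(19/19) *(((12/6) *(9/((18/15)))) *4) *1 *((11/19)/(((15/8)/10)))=3520/19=185.26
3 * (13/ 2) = 39/ 2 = 19.50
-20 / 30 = -2 / 3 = -0.67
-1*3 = -3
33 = 33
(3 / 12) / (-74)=-1 / 296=-0.00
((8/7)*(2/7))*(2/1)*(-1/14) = -16/343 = -0.05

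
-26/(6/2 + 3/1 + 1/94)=-2444/565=-4.33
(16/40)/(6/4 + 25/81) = 324/1465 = 0.22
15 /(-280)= -3 /56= -0.05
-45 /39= -1.15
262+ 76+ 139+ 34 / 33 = 478.03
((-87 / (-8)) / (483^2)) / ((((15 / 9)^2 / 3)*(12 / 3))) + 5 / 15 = 20737583 / 62210400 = 0.33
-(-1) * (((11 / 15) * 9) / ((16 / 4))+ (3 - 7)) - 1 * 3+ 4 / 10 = -99 / 20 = -4.95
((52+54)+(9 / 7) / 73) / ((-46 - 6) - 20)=-54175 / 36792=-1.47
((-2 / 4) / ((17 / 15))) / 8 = -15 / 272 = -0.06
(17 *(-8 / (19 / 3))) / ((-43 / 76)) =37.95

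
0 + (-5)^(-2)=1/25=0.04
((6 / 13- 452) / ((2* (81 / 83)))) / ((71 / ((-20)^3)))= 1948840000 / 74763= 26066.90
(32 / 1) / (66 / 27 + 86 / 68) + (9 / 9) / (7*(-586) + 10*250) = 15685649 / 1818270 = 8.63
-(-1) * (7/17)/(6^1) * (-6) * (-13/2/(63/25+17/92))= 104650/105757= 0.99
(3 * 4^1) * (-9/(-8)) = 27/2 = 13.50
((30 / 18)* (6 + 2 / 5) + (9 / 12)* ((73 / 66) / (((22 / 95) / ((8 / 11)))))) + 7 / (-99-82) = 19128107 / 1445466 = 13.23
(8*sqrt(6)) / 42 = 4*sqrt(6) / 21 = 0.47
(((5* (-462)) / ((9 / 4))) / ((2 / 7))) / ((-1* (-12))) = -2695 / 9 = -299.44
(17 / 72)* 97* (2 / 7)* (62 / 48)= 51119 / 6048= 8.45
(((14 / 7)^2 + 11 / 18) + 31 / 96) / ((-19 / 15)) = -7105 / 1824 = -3.90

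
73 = 73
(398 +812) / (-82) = -605 / 41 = -14.76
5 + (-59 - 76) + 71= -59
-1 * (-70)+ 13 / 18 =1273 / 18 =70.72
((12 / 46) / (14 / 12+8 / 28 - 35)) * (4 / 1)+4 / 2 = 63806 / 32407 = 1.97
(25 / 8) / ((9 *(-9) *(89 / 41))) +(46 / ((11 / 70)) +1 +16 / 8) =187595741 / 634392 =295.71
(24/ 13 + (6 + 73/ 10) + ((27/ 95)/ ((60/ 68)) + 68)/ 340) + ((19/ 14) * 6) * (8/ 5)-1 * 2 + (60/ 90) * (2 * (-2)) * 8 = 13077307/ 2593500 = 5.04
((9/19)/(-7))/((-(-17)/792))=-7128/2261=-3.15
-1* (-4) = 4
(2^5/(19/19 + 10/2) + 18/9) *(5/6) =55/9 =6.11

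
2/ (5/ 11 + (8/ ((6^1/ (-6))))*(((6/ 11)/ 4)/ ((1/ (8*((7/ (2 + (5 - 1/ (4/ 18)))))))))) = -110/ 1319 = -0.08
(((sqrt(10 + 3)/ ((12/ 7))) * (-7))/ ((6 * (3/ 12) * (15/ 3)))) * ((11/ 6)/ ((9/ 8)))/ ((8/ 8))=-1078 * sqrt(13)/ 1215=-3.20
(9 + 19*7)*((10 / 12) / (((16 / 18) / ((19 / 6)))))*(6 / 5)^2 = 12141 / 20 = 607.05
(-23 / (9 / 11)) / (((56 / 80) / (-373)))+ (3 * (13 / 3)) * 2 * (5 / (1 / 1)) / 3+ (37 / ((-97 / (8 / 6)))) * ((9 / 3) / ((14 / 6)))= 91798744 / 6111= 15021.89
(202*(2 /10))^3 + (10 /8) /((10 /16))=8242658 /125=65941.26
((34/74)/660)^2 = 289/596336400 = 0.00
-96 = -96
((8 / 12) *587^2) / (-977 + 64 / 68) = -11715346 / 49779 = -235.35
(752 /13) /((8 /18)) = 1692 /13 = 130.15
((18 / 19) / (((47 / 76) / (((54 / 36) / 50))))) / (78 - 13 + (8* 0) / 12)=54 / 76375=0.00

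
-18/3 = -6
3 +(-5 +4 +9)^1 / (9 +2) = 41 / 11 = 3.73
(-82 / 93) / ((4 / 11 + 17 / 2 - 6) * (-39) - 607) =1804 / 1470423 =0.00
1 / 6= 0.17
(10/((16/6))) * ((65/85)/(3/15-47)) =-25/408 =-0.06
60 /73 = 0.82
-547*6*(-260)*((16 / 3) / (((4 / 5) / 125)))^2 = 1777750000000 / 3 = 592583333333.33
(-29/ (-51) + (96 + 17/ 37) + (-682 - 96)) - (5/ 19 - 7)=-674.24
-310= -310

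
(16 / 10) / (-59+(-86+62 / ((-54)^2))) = -11664 / 1056895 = -0.01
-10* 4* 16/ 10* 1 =-64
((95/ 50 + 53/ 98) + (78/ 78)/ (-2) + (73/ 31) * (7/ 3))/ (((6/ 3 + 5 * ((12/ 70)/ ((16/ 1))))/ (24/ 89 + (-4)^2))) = 1962520736/ 33314925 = 58.91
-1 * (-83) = 83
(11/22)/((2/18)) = 9/2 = 4.50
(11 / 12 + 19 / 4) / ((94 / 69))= 391 / 94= 4.16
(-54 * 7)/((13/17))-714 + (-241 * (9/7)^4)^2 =32412002337105/74942413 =432492.11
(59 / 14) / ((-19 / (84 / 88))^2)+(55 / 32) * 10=12019709 / 698896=17.20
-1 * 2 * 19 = -38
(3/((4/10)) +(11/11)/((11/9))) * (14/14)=183/22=8.32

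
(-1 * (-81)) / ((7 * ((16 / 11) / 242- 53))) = -0.22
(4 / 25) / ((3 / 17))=68 / 75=0.91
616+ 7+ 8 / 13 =8107 / 13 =623.62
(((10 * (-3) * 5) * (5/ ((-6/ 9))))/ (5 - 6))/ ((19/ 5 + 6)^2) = -28125/ 2401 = -11.71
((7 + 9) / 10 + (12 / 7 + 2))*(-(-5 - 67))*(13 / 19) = 174096 / 665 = 261.80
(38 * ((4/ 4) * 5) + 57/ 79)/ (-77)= -15067/ 6083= -2.48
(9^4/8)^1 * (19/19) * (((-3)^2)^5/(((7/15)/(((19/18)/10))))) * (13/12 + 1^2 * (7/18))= 14449349349/896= 16126505.97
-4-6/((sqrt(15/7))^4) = -5.31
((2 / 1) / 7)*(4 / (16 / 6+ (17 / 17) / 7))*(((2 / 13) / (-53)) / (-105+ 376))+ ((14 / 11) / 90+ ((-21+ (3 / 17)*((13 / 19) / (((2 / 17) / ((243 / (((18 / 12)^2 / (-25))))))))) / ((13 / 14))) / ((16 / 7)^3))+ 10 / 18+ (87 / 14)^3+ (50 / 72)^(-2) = -27808103968912492727 / 3032579221351680000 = -9.17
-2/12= -1/6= -0.17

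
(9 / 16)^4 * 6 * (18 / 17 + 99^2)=3279876705 / 557056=5887.88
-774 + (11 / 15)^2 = -174029 / 225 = -773.46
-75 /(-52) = 75 /52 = 1.44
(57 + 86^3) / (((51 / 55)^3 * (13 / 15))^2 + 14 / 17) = 7483406523703515625 / 15305350313447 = 488940.56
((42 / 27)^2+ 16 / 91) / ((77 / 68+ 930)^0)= 19132 / 7371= 2.60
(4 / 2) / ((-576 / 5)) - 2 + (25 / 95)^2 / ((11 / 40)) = -2019151 / 1143648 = -1.77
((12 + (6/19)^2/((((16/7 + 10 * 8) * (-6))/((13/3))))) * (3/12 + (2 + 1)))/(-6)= -16217825/2495232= -6.50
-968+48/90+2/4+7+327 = -18989/30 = -632.97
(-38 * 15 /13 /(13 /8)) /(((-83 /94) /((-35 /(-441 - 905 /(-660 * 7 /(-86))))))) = 277244352 /118682447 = 2.34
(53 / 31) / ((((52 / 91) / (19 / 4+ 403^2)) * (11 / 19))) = 4579418095 / 5456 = 839336.16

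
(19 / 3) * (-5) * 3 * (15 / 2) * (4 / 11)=-2850 / 11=-259.09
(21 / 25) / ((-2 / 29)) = -609 / 50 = -12.18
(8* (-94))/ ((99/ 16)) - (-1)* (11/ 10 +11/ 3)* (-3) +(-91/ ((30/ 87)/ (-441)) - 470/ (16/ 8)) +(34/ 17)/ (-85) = 976216081/ 8415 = 116009.04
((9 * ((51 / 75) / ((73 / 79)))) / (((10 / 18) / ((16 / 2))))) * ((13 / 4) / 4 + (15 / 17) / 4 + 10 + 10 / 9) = 21137319 / 18250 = 1158.21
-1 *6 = -6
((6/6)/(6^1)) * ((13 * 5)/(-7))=-65/42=-1.55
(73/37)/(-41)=-0.05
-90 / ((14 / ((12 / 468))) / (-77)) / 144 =55 / 624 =0.09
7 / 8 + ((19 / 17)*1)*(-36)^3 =-7091593 / 136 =-52144.07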